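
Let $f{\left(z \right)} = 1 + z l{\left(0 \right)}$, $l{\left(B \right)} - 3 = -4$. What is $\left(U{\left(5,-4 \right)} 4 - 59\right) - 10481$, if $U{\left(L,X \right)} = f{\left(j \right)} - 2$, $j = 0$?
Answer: $-10544$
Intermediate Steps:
$l{\left(B \right)} = -1$ ($l{\left(B \right)} = 3 - 4 = -1$)
$f{\left(z \right)} = 1 - z$ ($f{\left(z \right)} = 1 + z \left(-1\right) = 1 - z$)
$U{\left(L,X \right)} = -1$ ($U{\left(L,X \right)} = \left(1 - 0\right) - 2 = \left(1 + 0\right) - 2 = 1 - 2 = -1$)
$\left(U{\left(5,-4 \right)} 4 - 59\right) - 10481 = \left(\left(-1\right) 4 - 59\right) - 10481 = \left(-4 - 59\right) - 10481 = -63 - 10481 = -10544$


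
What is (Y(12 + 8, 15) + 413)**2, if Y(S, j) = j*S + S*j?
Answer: 1026169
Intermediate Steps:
Y(S, j) = 2*S*j (Y(S, j) = S*j + S*j = 2*S*j)
(Y(12 + 8, 15) + 413)**2 = (2*(12 + 8)*15 + 413)**2 = (2*20*15 + 413)**2 = (600 + 413)**2 = 1013**2 = 1026169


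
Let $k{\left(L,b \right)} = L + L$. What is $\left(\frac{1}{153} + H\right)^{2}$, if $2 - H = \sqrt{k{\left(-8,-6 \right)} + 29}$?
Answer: $\frac{398566}{23409} - \frac{614 \sqrt{13}}{153} \approx 2.5569$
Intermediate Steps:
$k{\left(L,b \right)} = 2 L$
$H = 2 - \sqrt{13}$ ($H = 2 - \sqrt{2 \left(-8\right) + 29} = 2 - \sqrt{-16 + 29} = 2 - \sqrt{13} \approx -1.6056$)
$\left(\frac{1}{153} + H\right)^{2} = \left(\frac{1}{153} + \left(2 - \sqrt{13}\right)\right)^{2} = \left(\frac{307}{153} - \sqrt{13}\right)^{2}$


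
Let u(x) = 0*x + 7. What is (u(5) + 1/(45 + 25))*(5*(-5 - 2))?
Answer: -491/2 ≈ -245.50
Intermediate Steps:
u(x) = 7 (u(x) = 0 + 7 = 7)
(u(5) + 1/(45 + 25))*(5*(-5 - 2)) = (7 + 1/(45 + 25))*(5*(-5 - 2)) = (7 + 1/70)*(5*(-7)) = (7 + 1/70)*(-35) = (491/70)*(-35) = -491/2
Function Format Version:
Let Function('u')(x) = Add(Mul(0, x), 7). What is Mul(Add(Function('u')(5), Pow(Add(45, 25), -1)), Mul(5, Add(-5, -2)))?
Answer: Rational(-491, 2) ≈ -245.50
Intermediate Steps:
Function('u')(x) = 7 (Function('u')(x) = Add(0, 7) = 7)
Mul(Add(Function('u')(5), Pow(Add(45, 25), -1)), Mul(5, Add(-5, -2))) = Mul(Add(7, Pow(Add(45, 25), -1)), Mul(5, Add(-5, -2))) = Mul(Add(7, Pow(70, -1)), Mul(5, -7)) = Mul(Add(7, Rational(1, 70)), -35) = Mul(Rational(491, 70), -35) = Rational(-491, 2)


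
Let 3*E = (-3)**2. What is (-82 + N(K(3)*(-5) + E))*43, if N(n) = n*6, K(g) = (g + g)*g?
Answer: -25972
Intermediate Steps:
K(g) = 2*g**2 (K(g) = (2*g)*g = 2*g**2)
E = 3 (E = (1/3)*(-3)**2 = (1/3)*9 = 3)
N(n) = 6*n
(-82 + N(K(3)*(-5) + E))*43 = (-82 + 6*((2*3**2)*(-5) + 3))*43 = (-82 + 6*((2*9)*(-5) + 3))*43 = (-82 + 6*(18*(-5) + 3))*43 = (-82 + 6*(-90 + 3))*43 = (-82 + 6*(-87))*43 = (-82 - 522)*43 = -604*43 = -25972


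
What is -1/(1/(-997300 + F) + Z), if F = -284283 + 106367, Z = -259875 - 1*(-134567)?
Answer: 1175216/147263966529 ≈ 7.9803e-6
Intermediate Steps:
Z = -125308 (Z = -259875 + 134567 = -125308)
F = -177916
-1/(1/(-997300 + F) + Z) = -1/(1/(-997300 - 177916) - 125308) = -1/(1/(-1175216) - 125308) = -1/(-1/1175216 - 125308) = -1/(-147263966529/1175216) = -1*(-1175216/147263966529) = 1175216/147263966529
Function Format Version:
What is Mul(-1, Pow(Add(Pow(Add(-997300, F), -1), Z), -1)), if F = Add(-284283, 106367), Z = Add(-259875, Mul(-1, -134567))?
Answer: Rational(1175216, 147263966529) ≈ 7.9803e-6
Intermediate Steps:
Z = -125308 (Z = Add(-259875, 134567) = -125308)
F = -177916
Mul(-1, Pow(Add(Pow(Add(-997300, F), -1), Z), -1)) = Mul(-1, Pow(Add(Pow(Add(-997300, -177916), -1), -125308), -1)) = Mul(-1, Pow(Add(Pow(-1175216, -1), -125308), -1)) = Mul(-1, Pow(Add(Rational(-1, 1175216), -125308), -1)) = Mul(-1, Pow(Rational(-147263966529, 1175216), -1)) = Mul(-1, Rational(-1175216, 147263966529)) = Rational(1175216, 147263966529)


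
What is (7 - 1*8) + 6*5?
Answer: 29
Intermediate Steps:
(7 - 1*8) + 6*5 = (7 - 8) + 30 = -1 + 30 = 29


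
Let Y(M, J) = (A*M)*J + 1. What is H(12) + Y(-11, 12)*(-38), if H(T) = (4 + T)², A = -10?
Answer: -49942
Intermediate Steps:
Y(M, J) = 1 - 10*J*M (Y(M, J) = (-10*M)*J + 1 = -10*J*M + 1 = 1 - 10*J*M)
H(12) + Y(-11, 12)*(-38) = (4 + 12)² + (1 - 10*12*(-11))*(-38) = 16² + (1 + 1320)*(-38) = 256 + 1321*(-38) = 256 - 50198 = -49942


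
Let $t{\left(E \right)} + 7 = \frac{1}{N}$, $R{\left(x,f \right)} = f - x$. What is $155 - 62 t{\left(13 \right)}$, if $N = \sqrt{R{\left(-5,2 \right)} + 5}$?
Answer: $589 - \frac{31 \sqrt{3}}{3} \approx 571.1$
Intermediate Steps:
$N = 2 \sqrt{3}$ ($N = \sqrt{\left(2 - -5\right) + 5} = \sqrt{\left(2 + 5\right) + 5} = \sqrt{7 + 5} = \sqrt{12} = 2 \sqrt{3} \approx 3.4641$)
$t{\left(E \right)} = -7 + \frac{\sqrt{3}}{6}$ ($t{\left(E \right)} = -7 + \frac{1}{2 \sqrt{3}} = -7 + \frac{\sqrt{3}}{6}$)
$155 - 62 t{\left(13 \right)} = 155 - 62 \left(-7 + \frac{\sqrt{3}}{6}\right) = 155 + \left(434 - \frac{31 \sqrt{3}}{3}\right) = 589 - \frac{31 \sqrt{3}}{3}$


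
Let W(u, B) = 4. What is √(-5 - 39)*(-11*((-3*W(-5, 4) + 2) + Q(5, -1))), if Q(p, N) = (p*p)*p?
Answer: -2530*I*√11 ≈ -8391.1*I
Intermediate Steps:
Q(p, N) = p³ (Q(p, N) = p²*p = p³)
√(-5 - 39)*(-11*((-3*W(-5, 4) + 2) + Q(5, -1))) = √(-5 - 39)*(-11*((-3*4 + 2) + 5³)) = √(-44)*(-11*((-12 + 2) + 125)) = (2*I*√11)*(-11*(-10 + 125)) = (2*I*√11)*(-11*115) = (2*I*√11)*(-1265) = -2530*I*√11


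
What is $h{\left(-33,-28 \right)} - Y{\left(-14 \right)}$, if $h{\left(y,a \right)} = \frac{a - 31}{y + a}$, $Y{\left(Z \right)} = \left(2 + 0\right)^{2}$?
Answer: $- \frac{185}{61} \approx -3.0328$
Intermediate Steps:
$Y{\left(Z \right)} = 4$ ($Y{\left(Z \right)} = 2^{2} = 4$)
$h{\left(y,a \right)} = \frac{-31 + a}{a + y}$
$h{\left(-33,-28 \right)} - Y{\left(-14 \right)} = \frac{-31 - 28}{-28 - 33} - 4 = \frac{1}{-61} \left(-59\right) - 4 = \left(- \frac{1}{61}\right) \left(-59\right) - 4 = \frac{59}{61} - 4 = - \frac{185}{61}$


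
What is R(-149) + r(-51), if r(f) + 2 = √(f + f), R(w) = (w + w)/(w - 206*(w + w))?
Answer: -824/411 + I*√102 ≈ -2.0049 + 10.1*I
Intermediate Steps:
R(w) = -2/411 (R(w) = (2*w)/(w - 412*w) = (2*w)/((-411*w)) = (2*w)*(-1/(411*w)) = -2/411)
r(f) = -2 + √2*√f (r(f) = -2 + √(f + f) = -2 + √(2*f) = -2 + √2*√f)
R(-149) + r(-51) = -2/411 + (-2 + √2*√(-51)) = -2/411 + (-2 + √2*(I*√51)) = -2/411 + (-2 + I*√102) = -824/411 + I*√102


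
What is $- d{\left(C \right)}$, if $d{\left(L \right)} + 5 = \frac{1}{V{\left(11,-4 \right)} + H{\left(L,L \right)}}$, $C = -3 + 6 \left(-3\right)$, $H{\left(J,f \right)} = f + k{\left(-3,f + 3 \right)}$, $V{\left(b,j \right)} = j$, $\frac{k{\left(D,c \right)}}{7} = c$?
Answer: $\frac{756}{151} \approx 5.0066$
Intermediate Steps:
$k{\left(D,c \right)} = 7 c$
$H{\left(J,f \right)} = 21 + 8 f$ ($H{\left(J,f \right)} = f + 7 \left(f + 3\right) = f + 7 \left(3 + f\right) = f + \left(21 + 7 f\right) = 21 + 8 f$)
$C = -21$ ($C = -3 - 18 = -21$)
$d{\left(L \right)} = -5 + \frac{1}{17 + 8 L}$ ($d{\left(L \right)} = -5 + \frac{1}{-4 + \left(21 + 8 L\right)} = -5 + \frac{1}{17 + 8 L}$)
$- d{\left(C \right)} = - \frac{4 \left(-21 - -210\right)}{17 + 8 \left(-21\right)} = - \frac{4 \left(-21 + 210\right)}{17 - 168} = - \frac{4 \cdot 189}{-151} = - \frac{4 \left(-1\right) 189}{151} = \left(-1\right) \left(- \frac{756}{151}\right) = \frac{756}{151}$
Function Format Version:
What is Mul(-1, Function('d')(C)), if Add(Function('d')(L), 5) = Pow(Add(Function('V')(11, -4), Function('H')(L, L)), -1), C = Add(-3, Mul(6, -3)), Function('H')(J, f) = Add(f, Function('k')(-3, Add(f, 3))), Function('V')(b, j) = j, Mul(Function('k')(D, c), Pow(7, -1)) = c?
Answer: Rational(756, 151) ≈ 5.0066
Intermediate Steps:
Function('k')(D, c) = Mul(7, c)
Function('H')(J, f) = Add(21, Mul(8, f)) (Function('H')(J, f) = Add(f, Mul(7, Add(f, 3))) = Add(f, Mul(7, Add(3, f))) = Add(f, Add(21, Mul(7, f))) = Add(21, Mul(8, f)))
C = -21 (C = Add(-3, -18) = -21)
Function('d')(L) = Add(-5, Pow(Add(17, Mul(8, L)), -1)) (Function('d')(L) = Add(-5, Pow(Add(-4, Add(21, Mul(8, L))), -1)) = Add(-5, Pow(Add(17, Mul(8, L)), -1)))
Mul(-1, Function('d')(C)) = Mul(-1, Mul(4, Pow(Add(17, Mul(8, -21)), -1), Add(-21, Mul(-10, -21)))) = Mul(-1, Mul(4, Pow(Add(17, -168), -1), Add(-21, 210))) = Mul(-1, Mul(4, Pow(-151, -1), 189)) = Mul(-1, Mul(4, Rational(-1, 151), 189)) = Mul(-1, Rational(-756, 151)) = Rational(756, 151)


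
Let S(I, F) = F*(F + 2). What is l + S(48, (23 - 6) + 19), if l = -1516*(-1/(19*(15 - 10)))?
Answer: 131476/95 ≈ 1384.0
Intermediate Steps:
S(I, F) = F*(2 + F)
l = 1516/95 (l = -1516/((-19*5)) = -1516/(-95) = -1516*(-1/95) = 1516/95 ≈ 15.958)
l + S(48, (23 - 6) + 19) = 1516/95 + ((23 - 6) + 19)*(2 + ((23 - 6) + 19)) = 1516/95 + (17 + 19)*(2 + (17 + 19)) = 1516/95 + 36*(2 + 36) = 1516/95 + 36*38 = 1516/95 + 1368 = 131476/95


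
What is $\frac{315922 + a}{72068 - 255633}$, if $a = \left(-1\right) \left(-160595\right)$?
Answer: $- \frac{476517}{183565} \approx -2.5959$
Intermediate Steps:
$a = 160595$
$\frac{315922 + a}{72068 - 255633} = \frac{315922 + 160595}{72068 - 255633} = \frac{476517}{-183565} = 476517 \left(- \frac{1}{183565}\right) = - \frac{476517}{183565}$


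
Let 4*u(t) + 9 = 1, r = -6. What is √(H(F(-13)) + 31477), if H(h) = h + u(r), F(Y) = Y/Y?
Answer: 2*√7869 ≈ 177.41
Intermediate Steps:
F(Y) = 1
u(t) = -2 (u(t) = -9/4 + (¼)*1 = -9/4 + ¼ = -2)
H(h) = -2 + h (H(h) = h - 2 = -2 + h)
√(H(F(-13)) + 31477) = √((-2 + 1) + 31477) = √(-1 + 31477) = √31476 = 2*√7869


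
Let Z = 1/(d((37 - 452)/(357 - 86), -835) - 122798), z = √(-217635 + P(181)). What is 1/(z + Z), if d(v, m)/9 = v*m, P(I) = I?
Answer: -8173233443/197795599712418638847 - 909597430778089*I*√217454/197795599712418638847 ≈ -4.1322e-11 - 0.0021445*I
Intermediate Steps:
d(v, m) = 9*m*v (d(v, m) = 9*(v*m) = 9*(m*v) = 9*m*v)
z = I*√217454 (z = √(-217635 + 181) = √(-217454) = I*√217454 ≈ 466.32*I)
Z = -271/30159533 (Z = 1/(9*(-835)*((37 - 452)/(357 - 86)) - 122798) = 1/(9*(-835)*(-415/271) - 122798) = 1/(3118725/271 - 122798) = 1/(-30159533/271) = -271/30159533 ≈ -8.9855e-6)
1/(z + Z) = 1/(I*√217454 - 271/30159533) = 1/(-271/30159533 + I*√217454)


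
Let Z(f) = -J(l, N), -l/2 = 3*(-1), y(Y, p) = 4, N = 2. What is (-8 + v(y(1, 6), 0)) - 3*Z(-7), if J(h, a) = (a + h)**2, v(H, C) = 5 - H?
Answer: 185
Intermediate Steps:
l = 6 (l = -6*(-1) = -2*(-3) = 6)
Z(f) = -64 (Z(f) = -(2 + 6)**2 = -1*8**2 = -1*64 = -64)
(-8 + v(y(1, 6), 0)) - 3*Z(-7) = (-8 + (5 - 1*4)) - 3*(-64) = (-8 + (5 - 4)) + 192 = (-8 + 1) + 192 = -7 + 192 = 185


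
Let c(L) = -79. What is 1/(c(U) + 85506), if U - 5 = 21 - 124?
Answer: 1/85427 ≈ 1.1706e-5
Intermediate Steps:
U = -98 (U = 5 + (21 - 124) = 5 - 103 = -98)
1/(c(U) + 85506) = 1/(-79 + 85506) = 1/85427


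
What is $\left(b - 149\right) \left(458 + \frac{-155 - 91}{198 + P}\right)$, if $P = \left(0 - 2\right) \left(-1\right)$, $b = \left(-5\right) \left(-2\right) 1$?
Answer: $- \frac{6349103}{100} \approx -63491.0$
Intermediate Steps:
$b = 10$ ($b = 10 \cdot 1 = 10$)
$P = 2$ ($P = \left(-2\right) \left(-1\right) = 2$)
$\left(b - 149\right) \left(458 + \frac{-155 - 91}{198 + P}\right) = \left(10 - 149\right) \left(458 + \frac{-155 - 91}{198 + 2}\right) = - 139 \left(458 - \frac{246}{200}\right) = - 139 \left(458 - \frac{123}{100}\right) = \left(-139\right) \frac{45677}{100} = - \frac{6349103}{100}$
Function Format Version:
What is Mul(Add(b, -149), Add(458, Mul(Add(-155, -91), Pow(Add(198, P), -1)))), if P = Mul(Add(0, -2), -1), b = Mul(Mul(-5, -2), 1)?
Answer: Rational(-6349103, 100) ≈ -63491.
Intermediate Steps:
b = 10 (b = Mul(10, 1) = 10)
P = 2 (P = Mul(-2, -1) = 2)
Mul(Add(b, -149), Add(458, Mul(Add(-155, -91), Pow(Add(198, P), -1)))) = Mul(Add(10, -149), Add(458, Mul(Add(-155, -91), Pow(Add(198, 2), -1)))) = Mul(-139, Add(458, Mul(-246, Pow(200, -1)))) = Mul(-139, Add(458, Mul(-246, Rational(1, 200)))) = Mul(-139, Add(458, Rational(-123, 100))) = Mul(-139, Rational(45677, 100)) = Rational(-6349103, 100)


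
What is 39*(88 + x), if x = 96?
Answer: 7176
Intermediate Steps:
39*(88 + x) = 39*(88 + 96) = 39*184 = 7176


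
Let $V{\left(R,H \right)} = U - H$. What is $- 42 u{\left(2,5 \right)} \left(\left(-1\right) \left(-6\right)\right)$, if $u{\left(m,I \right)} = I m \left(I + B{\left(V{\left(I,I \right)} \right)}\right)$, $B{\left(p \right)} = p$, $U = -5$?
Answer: $12600$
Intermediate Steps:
$V{\left(R,H \right)} = -5 - H$
$u{\left(m,I \right)} = - 5 I m$ ($u{\left(m,I \right)} = I m \left(I - \left(5 + I\right)\right) = I m \left(-5\right) = - 5 I m$)
$- 42 u{\left(2,5 \right)} \left(\left(-1\right) \left(-6\right)\right) = - 42 \left(\left(-5\right) 5 \cdot 2\right) \left(\left(-1\right) \left(-6\right)\right) = \left(-42\right) \left(-50\right) 6 = 2100 \cdot 6 = 12600$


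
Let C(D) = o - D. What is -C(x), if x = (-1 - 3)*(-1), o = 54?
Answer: -50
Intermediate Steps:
x = 4 (x = -4*(-1) = 4)
C(D) = 54 - D
-C(x) = -(54 - 1*4) = -(54 - 4) = -1*50 = -50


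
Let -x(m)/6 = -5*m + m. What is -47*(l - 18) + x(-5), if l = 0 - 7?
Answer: 1055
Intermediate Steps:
l = -7
x(m) = 24*m (x(m) = -6*(-5*m + m) = -(-24)*m = 24*m)
-47*(l - 18) + x(-5) = -47*(-7 - 18) + 24*(-5) = -47*(-25) - 120 = 1175 - 120 = 1055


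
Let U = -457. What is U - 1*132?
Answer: -589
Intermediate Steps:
U - 1*132 = -457 - 1*132 = -457 - 132 = -589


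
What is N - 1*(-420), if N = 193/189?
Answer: 79573/189 ≈ 421.02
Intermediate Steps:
N = 193/189 (N = 193*(1/189) = 193/189 ≈ 1.0212)
N - 1*(-420) = 193/189 - 1*(-420) = 193/189 + 420 = 79573/189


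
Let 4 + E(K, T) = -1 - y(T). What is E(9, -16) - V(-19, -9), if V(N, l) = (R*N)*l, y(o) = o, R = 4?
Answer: -673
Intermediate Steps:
E(K, T) = -5 - T (E(K, T) = -4 + (-1 - T) = -5 - T)
V(N, l) = 4*N*l (V(N, l) = (4*N)*l = 4*N*l)
E(9, -16) - V(-19, -9) = (-5 - 1*(-16)) - 4*(-19)*(-9) = (-5 + 16) - 1*684 = 11 - 684 = -673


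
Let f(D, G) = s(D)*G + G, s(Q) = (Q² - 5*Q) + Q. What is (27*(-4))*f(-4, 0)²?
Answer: 0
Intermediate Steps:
s(Q) = Q² - 4*Q
f(D, G) = G + D*G*(-4 + D) (f(D, G) = (D*(-4 + D))*G + G = D*G*(-4 + D) + G = G + D*G*(-4 + D))
(27*(-4))*f(-4, 0)² = (27*(-4))*(0*(1 - 4*(-4 - 4)))² = -108*(0*(1 - 4*(-8)))² = -108*(0*(1 + 32))² = -108*(0*33)² = -108*0² = -108*0 = 0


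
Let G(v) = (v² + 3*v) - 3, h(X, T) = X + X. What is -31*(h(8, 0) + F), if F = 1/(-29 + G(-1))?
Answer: -16833/34 ≈ -495.09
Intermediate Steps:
h(X, T) = 2*X
G(v) = -3 + v² + 3*v
F = -1/34 (F = 1/(-29 + (-3 + (-1)² + 3*(-1))) = 1/(-29 + (-3 + 1 - 3)) = 1/(-29 - 5) = 1/(-34) = -1/34 ≈ -0.029412)
-31*(h(8, 0) + F) = -31*(2*8 - 1/34) = -31*(16 - 1/34) = -31*543/34 = -16833/34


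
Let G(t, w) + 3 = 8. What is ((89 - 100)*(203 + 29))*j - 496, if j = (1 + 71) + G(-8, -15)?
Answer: -197000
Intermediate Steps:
G(t, w) = 5 (G(t, w) = -3 + 8 = 5)
j = 77 (j = (1 + 71) + 5 = 72 + 5 = 77)
((89 - 100)*(203 + 29))*j - 496 = ((89 - 100)*(203 + 29))*77 - 496 = -11*232*77 - 496 = -2552*77 - 496 = -196504 - 496 = -197000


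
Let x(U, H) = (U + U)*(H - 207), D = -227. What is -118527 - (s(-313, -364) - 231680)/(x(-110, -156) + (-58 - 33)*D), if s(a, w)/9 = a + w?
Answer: -11913740686/100517 ≈ -1.1852e+5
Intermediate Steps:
x(U, H) = 2*U*(-207 + H) (x(U, H) = (2*U)*(-207 + H) = 2*U*(-207 + H))
s(a, w) = 9*a + 9*w (s(a, w) = 9*(a + w) = 9*a + 9*w)
-118527 - (s(-313, -364) - 231680)/(x(-110, -156) + (-58 - 33)*D) = -118527 - ((9*(-313) + 9*(-364)) - 231680)/(2*(-110)*(-207 - 156) + (-58 - 33)*(-227)) = -118527 - ((-2817 - 3276) - 231680)/(2*(-110)*(-363) - 91*(-227)) = -118527 - (-6093 - 231680)/(79860 + 20657) = -118527 - (-237773)/100517 = -118527 - 1*(-237773/100517) = -118527 + 237773/100517 = -11913740686/100517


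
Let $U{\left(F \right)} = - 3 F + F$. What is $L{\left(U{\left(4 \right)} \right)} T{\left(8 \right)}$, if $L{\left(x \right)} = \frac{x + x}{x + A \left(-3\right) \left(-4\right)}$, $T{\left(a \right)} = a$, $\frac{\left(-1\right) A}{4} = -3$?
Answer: $- \frac{16}{17} \approx -0.94118$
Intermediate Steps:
$A = 12$ ($A = \left(-4\right) \left(-3\right) = 12$)
$U{\left(F \right)} = - 2 F$
$L{\left(x \right)} = \frac{2 x}{144 + x}$ ($L{\left(x \right)} = \frac{x + x}{x + 12 \left(-3\right) \left(-4\right)} = \frac{2 x}{x - -144} = \frac{2 x}{x + 144} = \frac{2 x}{144 + x}$)
$L{\left(U{\left(4 \right)} \right)} T{\left(8 \right)} = \frac{2 \left(\left(-2\right) 4\right)}{144 - 8} \cdot 8 = 2 \left(-8\right) \frac{1}{144 - 8} \cdot 8 = 2 \left(-8\right) \frac{1}{136} \cdot 8 = \left(- \frac{2}{17}\right) 8 = - \frac{16}{17}$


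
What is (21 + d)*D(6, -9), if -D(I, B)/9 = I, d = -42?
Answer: 1134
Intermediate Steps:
D(I, B) = -9*I
(21 + d)*D(6, -9) = (21 - 42)*(-9*6) = -21*(-54) = 1134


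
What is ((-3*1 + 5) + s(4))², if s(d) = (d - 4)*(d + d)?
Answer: 4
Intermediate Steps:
s(d) = 2*d*(-4 + d) (s(d) = (-4 + d)*(2*d) = 2*d*(-4 + d))
((-3*1 + 5) + s(4))² = ((-3*1 + 5) + 2*4*(-4 + 4))² = ((-3 + 5) + 2*4*0)² = (2 + 0)² = 2² = 4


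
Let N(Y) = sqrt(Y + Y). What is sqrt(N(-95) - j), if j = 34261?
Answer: sqrt(-34261 + I*sqrt(190)) ≈ 0.0372 + 185.1*I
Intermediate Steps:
N(Y) = sqrt(2)*sqrt(Y) (N(Y) = sqrt(2*Y) = sqrt(2)*sqrt(Y))
sqrt(N(-95) - j) = sqrt(sqrt(2)*sqrt(-95) - 1*34261) = sqrt(sqrt(2)*(I*sqrt(95)) - 34261) = sqrt(I*sqrt(190) - 34261) = sqrt(-34261 + I*sqrt(190))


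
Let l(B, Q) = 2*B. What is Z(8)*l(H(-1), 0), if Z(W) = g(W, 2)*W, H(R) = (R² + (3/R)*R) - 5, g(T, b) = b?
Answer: -32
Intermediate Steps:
H(R) = -2 + R² (H(R) = (R² + 3) - 5 = (3 + R²) - 5 = -2 + R²)
Z(W) = 2*W
Z(8)*l(H(-1), 0) = (2*8)*(2*(-2 + (-1)²)) = 16*(2*(-2 + 1)) = 16*(2*(-1)) = 16*(-2) = -32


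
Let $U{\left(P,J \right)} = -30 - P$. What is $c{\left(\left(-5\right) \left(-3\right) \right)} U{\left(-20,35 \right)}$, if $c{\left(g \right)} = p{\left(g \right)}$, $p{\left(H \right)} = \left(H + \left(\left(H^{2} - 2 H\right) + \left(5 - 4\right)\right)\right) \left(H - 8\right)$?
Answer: $-14770$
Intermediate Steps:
$p{\left(H \right)} = \left(-8 + H\right) \left(1 + H^{2} - H\right)$ ($p{\left(H \right)} = \left(H + \left(\left(H^{2} - 2 H\right) + \left(5 - 4\right)\right)\right) \left(-8 + H\right) = \left(H + \left(\left(H^{2} - 2 H\right) + 1\right)\right) \left(-8 + H\right) = \left(H + \left(1 + H^{2} - 2 H\right)\right) \left(-8 + H\right) = \left(1 + H^{2} - H\right) \left(-8 + H\right) = \left(-8 + H\right) \left(1 + H^{2} - H\right)$)
$c{\left(g \right)} = -8 + g^{3} - 9 g^{2} + 9 g$
$c{\left(\left(-5\right) \left(-3\right) \right)} U{\left(-20,35 \right)} = \left(-8 + \left(\left(-5\right) \left(-3\right)\right)^{3} - 9 \left(\left(-5\right) \left(-3\right)\right)^{2} + 9 \left(\left(-5\right) \left(-3\right)\right)\right) \left(-30 - -20\right) = \left(-8 + 15^{3} - 9 \cdot 15^{2} + 9 \cdot 15\right) \left(-30 + 20\right) = \left(-8 + 3375 - 2025 + 135\right) \left(-10\right) = 1477 \left(-10\right) = -14770$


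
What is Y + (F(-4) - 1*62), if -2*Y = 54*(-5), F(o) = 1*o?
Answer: 69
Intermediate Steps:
F(o) = o
Y = 135 (Y = -27*(-5) = -1/2*(-270) = 135)
Y + (F(-4) - 1*62) = 135 + (-4 - 1*62) = 135 + (-4 - 62) = 135 - 66 = 69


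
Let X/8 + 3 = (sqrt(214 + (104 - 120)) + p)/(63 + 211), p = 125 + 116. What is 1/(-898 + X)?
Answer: -8586475/7856309666 - 411*sqrt(22)/3928154833 ≈ -0.0010934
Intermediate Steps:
p = 241
X = -2324/137 + 12*sqrt(22)/137 (X = -24 + 8*((sqrt(214 + (104 - 120)) + 241)/(63 + 211)) = -24 + 8*((sqrt(214 - 16) + 241)/274) = -24 + 8*((sqrt(198) + 241)*(1/274)) = -24 + 8*((3*sqrt(22) + 241)*(1/274)) = -24 + 8*((241 + 3*sqrt(22))*(1/274)) = -24 + 8*(241/274 + 3*sqrt(22)/274) = -24 + (964/137 + 12*sqrt(22)/137) = -2324/137 + 12*sqrt(22)/137 ≈ -16.553)
1/(-898 + X) = 1/(-898 + (-2324/137 + 12*sqrt(22)/137)) = 1/(-125350/137 + 12*sqrt(22)/137)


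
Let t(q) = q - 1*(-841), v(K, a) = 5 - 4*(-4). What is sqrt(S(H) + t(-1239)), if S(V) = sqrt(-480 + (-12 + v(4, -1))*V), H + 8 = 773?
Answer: sqrt(-398 + sqrt(6405)) ≈ 17.832*I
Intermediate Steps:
H = 765 (H = -8 + 773 = 765)
v(K, a) = 21 (v(K, a) = 5 + 16 = 21)
t(q) = 841 + q (t(q) = q + 841 = 841 + q)
S(V) = sqrt(-480 + 9*V) (S(V) = sqrt(-480 + (-12 + 21)*V) = sqrt(-480 + 9*V))
sqrt(S(H) + t(-1239)) = sqrt(sqrt(-480 + 9*765) + (841 - 1239)) = sqrt(sqrt(-480 + 6885) - 398) = sqrt(sqrt(6405) - 398) = sqrt(-398 + sqrt(6405))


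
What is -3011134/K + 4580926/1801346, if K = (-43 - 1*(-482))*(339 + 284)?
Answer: -297944619153/35190194783 ≈ -8.4667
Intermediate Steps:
K = 273497 (K = (-43 + 482)*623 = 439*623 = 273497)
-3011134/K + 4580926/1801346 = -3011134/273497 + 4580926/1801346 = -3011134*1/273497 + 4580926*(1/1801346) = -430162/39071 + 2290463/900673 = -297944619153/35190194783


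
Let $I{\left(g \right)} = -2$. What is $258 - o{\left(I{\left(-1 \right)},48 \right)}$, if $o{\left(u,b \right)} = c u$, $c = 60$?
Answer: $378$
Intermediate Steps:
$o{\left(u,b \right)} = 60 u$
$258 - o{\left(I{\left(-1 \right)},48 \right)} = 258 - 60 \left(-2\right) = 258 - -120 = 258 + 120 = 378$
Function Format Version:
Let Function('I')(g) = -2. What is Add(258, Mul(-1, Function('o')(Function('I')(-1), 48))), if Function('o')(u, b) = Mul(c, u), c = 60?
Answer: 378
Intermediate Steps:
Function('o')(u, b) = Mul(60, u)
Add(258, Mul(-1, Function('o')(Function('I')(-1), 48))) = Add(258, Mul(-1, Mul(60, -2))) = Add(258, Mul(-1, -120)) = Add(258, 120) = 378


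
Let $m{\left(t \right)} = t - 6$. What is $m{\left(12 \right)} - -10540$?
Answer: $10546$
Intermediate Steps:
$m{\left(t \right)} = -6 + t$
$m{\left(12 \right)} - -10540 = \left(-6 + 12\right) - -10540 = 6 + 10540 = 10546$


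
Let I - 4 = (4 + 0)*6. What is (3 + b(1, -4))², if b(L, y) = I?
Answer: 961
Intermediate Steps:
I = 28 (I = 4 + (4 + 0)*6 = 4 + 4*6 = 4 + 24 = 28)
b(L, y) = 28
(3 + b(1, -4))² = (3 + 28)² = 31² = 961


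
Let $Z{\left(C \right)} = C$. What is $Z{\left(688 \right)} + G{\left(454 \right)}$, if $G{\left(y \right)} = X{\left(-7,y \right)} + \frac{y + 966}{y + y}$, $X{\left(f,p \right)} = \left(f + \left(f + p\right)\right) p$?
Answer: $\frac{45502051}{227} \approx 2.0045 \cdot 10^{5}$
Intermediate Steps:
$X{\left(f,p \right)} = p \left(p + 2 f\right)$ ($X{\left(f,p \right)} = \left(p + 2 f\right) p = p \left(p + 2 f\right)$)
$G{\left(y \right)} = y \left(-14 + y\right) + \frac{966 + y}{2 y}$ ($G{\left(y \right)} = y \left(y + 2 \left(-7\right)\right) + \frac{y + 966}{y + y} = y \left(y - 14\right) + \frac{966 + y}{2 y} = y \left(-14 + y\right) + \left(966 + y\right) \frac{1}{2 y} = y \left(-14 + y\right) + \frac{966 + y}{2 y}$)
$Z{\left(688 \right)} + G{\left(454 \right)} = 688 + \left(\frac{1}{2} + 454^{2} - 6356 + \frac{483}{454}\right) = 688 + \left(\frac{1}{2} + 206116 - 6356 + 483 \cdot \frac{1}{454}\right) = 688 + \left(\frac{1}{2} + 206116 - 6356 + \frac{483}{454}\right) = 688 + \frac{45345875}{227} = \frac{45502051}{227}$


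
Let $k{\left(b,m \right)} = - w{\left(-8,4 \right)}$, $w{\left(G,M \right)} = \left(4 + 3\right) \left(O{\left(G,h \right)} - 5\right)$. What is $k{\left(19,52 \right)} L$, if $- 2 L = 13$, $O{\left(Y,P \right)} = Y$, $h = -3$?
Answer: $- \frac{1183}{2} \approx -591.5$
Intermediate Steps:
$L = - \frac{13}{2}$ ($L = \left(- \frac{1}{2}\right) 13 = - \frac{13}{2} \approx -6.5$)
$w{\left(G,M \right)} = -35 + 7 G$ ($w{\left(G,M \right)} = \left(4 + 3\right) \left(G - 5\right) = 7 \left(G - 5\right) = 7 \left(-5 + G\right) = -35 + 7 G$)
$k{\left(b,m \right)} = 91$ ($k{\left(b,m \right)} = - (-35 + 7 \left(-8\right)) = - (-35 - 56) = \left(-1\right) \left(-91\right) = 91$)
$k{\left(19,52 \right)} L = 91 \left(- \frac{13}{2}\right) = - \frac{1183}{2}$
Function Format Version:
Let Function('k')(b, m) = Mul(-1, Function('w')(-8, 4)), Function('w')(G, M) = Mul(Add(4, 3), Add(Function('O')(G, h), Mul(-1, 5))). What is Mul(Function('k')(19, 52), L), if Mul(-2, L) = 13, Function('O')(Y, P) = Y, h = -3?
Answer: Rational(-1183, 2) ≈ -591.50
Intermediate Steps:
L = Rational(-13, 2) (L = Mul(Rational(-1, 2), 13) = Rational(-13, 2) ≈ -6.5000)
Function('w')(G, M) = Add(-35, Mul(7, G)) (Function('w')(G, M) = Mul(Add(4, 3), Add(G, Mul(-1, 5))) = Mul(7, Add(G, -5)) = Mul(7, Add(-5, G)) = Add(-35, Mul(7, G)))
Function('k')(b, m) = 91 (Function('k')(b, m) = Mul(-1, Add(-35, Mul(7, -8))) = Mul(-1, Add(-35, -56)) = Mul(-1, -91) = 91)
Mul(Function('k')(19, 52), L) = Mul(91, Rational(-13, 2)) = Rational(-1183, 2)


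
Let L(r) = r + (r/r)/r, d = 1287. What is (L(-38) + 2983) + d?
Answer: 160815/38 ≈ 4232.0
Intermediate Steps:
L(r) = r + 1/r
(L(-38) + 2983) + d = ((-38 + 1/(-38)) + 2983) + 1287 = ((-38 - 1/38) + 2983) + 1287 = (-1445/38 + 2983) + 1287 = 111909/38 + 1287 = 160815/38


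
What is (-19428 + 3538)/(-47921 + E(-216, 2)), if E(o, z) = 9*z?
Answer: 15890/47903 ≈ 0.33171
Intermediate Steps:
(-19428 + 3538)/(-47921 + E(-216, 2)) = (-19428 + 3538)/(-47921 + 9*2) = -15890/(-47921 + 18) = -15890/(-47903) = -15890*(-1/47903) = 15890/47903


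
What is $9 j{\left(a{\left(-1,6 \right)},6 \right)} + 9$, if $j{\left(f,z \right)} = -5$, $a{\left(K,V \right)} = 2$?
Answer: $-36$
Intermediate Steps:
$9 j{\left(a{\left(-1,6 \right)},6 \right)} + 9 = 9 \left(-5\right) + 9 = -45 + 9 = -36$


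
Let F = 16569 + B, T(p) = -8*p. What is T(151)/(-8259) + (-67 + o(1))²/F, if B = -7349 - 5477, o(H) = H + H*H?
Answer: 39415819/30913437 ≈ 1.2750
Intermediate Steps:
o(H) = H + H²
B = -12826
F = 3743 (F = 16569 - 12826 = 3743)
T(151)/(-8259) + (-67 + o(1))²/F = -8*151/(-8259) + (-67 + 1*(1 + 1))²/3743 = -1208*(-1/8259) + (-67 + 1*2)²*(1/3743) = 1208/8259 + (-67 + 2)²*(1/3743) = 1208/8259 + (-65)²*(1/3743) = 1208/8259 + 4225*(1/3743) = 1208/8259 + 4225/3743 = 39415819/30913437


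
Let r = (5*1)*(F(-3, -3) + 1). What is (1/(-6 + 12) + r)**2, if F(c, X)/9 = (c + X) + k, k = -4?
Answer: 7123561/36 ≈ 1.9788e+5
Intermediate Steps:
F(c, X) = -36 + 9*X + 9*c (F(c, X) = 9*((c + X) - 4) = 9*((X + c) - 4) = 9*(-4 + X + c) = -36 + 9*X + 9*c)
r = -445 (r = (5*1)*((-36 + 9*(-3) + 9*(-3)) + 1) = 5*((-36 - 27 - 27) + 1) = 5*(-90 + 1) = 5*(-89) = -445)
(1/(-6 + 12) + r)**2 = (1/(-6 + 12) - 445)**2 = (1/6 - 445)**2 = (-2669/6)**2 = 7123561/36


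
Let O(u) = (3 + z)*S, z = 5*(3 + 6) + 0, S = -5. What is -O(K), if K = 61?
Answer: 240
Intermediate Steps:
z = 45 (z = 5*9 + 0 = 45 + 0 = 45)
O(u) = -240 (O(u) = (3 + 45)*(-5) = 48*(-5) = -240)
-O(K) = -1*(-240) = 240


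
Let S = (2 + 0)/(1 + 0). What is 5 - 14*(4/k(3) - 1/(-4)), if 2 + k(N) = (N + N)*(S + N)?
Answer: -½ ≈ -0.50000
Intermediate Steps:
S = 2 (S = 2/1 = 2*1 = 2)
k(N) = -2 + 2*N*(2 + N) (k(N) = -2 + (N + N)*(2 + N) = -2 + (2*N)*(2 + N) = -2 + 2*N*(2 + N))
5 - 14*(4/k(3) - 1/(-4)) = 5 - 14*(4/(-2 + 2*3² + 4*3) - 1/(-4)) = 5 - 14*(4/(-2 + 2*9 + 12) - 1*(-¼)) = 5 - 14*(4/(-2 + 18 + 12) + ¼) = 5 - 14*(4/28 + ¼) = 5 - 14*(4*(1/28) + ¼) = 5 - 14*(⅐ + ¼) = 5 - 14*11/28 = 5 - 11/2 = -½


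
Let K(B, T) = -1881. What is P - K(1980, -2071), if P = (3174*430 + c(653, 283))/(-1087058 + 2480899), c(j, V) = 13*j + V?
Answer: 2623188513/1393841 ≈ 1882.0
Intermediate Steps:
c(j, V) = V + 13*j
P = 1373592/1393841 (P = (3174*430 + (283 + 13*653))/(-1087058 + 2480899) = (1364820 + (283 + 8489))/1393841 = (1364820 + 8772)*(1/1393841) = 1373592*(1/1393841) = 1373592/1393841 ≈ 0.98547)
P - K(1980, -2071) = 1373592/1393841 - 1*(-1881) = 1373592/1393841 + 1881 = 2623188513/1393841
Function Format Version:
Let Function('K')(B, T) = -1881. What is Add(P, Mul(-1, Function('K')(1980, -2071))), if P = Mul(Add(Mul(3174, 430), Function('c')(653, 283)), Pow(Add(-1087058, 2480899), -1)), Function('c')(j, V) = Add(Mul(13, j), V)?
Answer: Rational(2623188513, 1393841) ≈ 1882.0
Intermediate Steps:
Function('c')(j, V) = Add(V, Mul(13, j))
P = Rational(1373592, 1393841) (P = Mul(Add(Mul(3174, 430), Add(283, Mul(13, 653))), Pow(Add(-1087058, 2480899), -1)) = Mul(Add(1364820, Add(283, 8489)), Pow(1393841, -1)) = Mul(Add(1364820, 8772), Rational(1, 1393841)) = Mul(1373592, Rational(1, 1393841)) = Rational(1373592, 1393841) ≈ 0.98547)
Add(P, Mul(-1, Function('K')(1980, -2071))) = Add(Rational(1373592, 1393841), Mul(-1, -1881)) = Add(Rational(1373592, 1393841), 1881) = Rational(2623188513, 1393841)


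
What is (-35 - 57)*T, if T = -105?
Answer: 9660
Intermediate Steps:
(-35 - 57)*T = (-35 - 57)*(-105) = -92*(-105) = 9660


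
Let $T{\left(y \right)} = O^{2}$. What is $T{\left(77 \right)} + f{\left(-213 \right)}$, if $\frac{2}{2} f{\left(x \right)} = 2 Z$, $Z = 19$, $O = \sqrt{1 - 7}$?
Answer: $32$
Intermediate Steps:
$O = i \sqrt{6}$ ($O = \sqrt{-6} = i \sqrt{6} \approx 2.4495 i$)
$f{\left(x \right)} = 38$ ($f{\left(x \right)} = 2 \cdot 19 = 38$)
$T{\left(y \right)} = -6$ ($T{\left(y \right)} = \left(i \sqrt{6}\right)^{2} = -6$)
$T{\left(77 \right)} + f{\left(-213 \right)} = -6 + 38 = 32$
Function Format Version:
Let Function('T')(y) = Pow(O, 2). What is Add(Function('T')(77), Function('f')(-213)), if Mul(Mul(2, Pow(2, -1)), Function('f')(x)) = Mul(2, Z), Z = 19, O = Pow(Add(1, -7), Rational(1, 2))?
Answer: 32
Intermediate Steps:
O = Mul(I, Pow(6, Rational(1, 2))) (O = Pow(-6, Rational(1, 2)) = Mul(I, Pow(6, Rational(1, 2))) ≈ Mul(2.4495, I))
Function('f')(x) = 38 (Function('f')(x) = Mul(2, 19) = 38)
Function('T')(y) = -6 (Function('T')(y) = Pow(Mul(I, Pow(6, Rational(1, 2))), 2) = -6)
Add(Function('T')(77), Function('f')(-213)) = Add(-6, 38) = 32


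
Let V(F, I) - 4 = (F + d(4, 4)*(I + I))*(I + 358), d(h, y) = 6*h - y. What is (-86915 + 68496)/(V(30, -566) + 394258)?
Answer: -18419/5097142 ≈ -0.0036136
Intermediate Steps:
d(h, y) = -y + 6*h
V(F, I) = 4 + (358 + I)*(F + 40*I) (V(F, I) = 4 + (F + (-1*4 + 6*4)*(I + I))*(I + 358) = 4 + (F + (-4 + 24)*(2*I))*(358 + I) = 4 + (F + 20*(2*I))*(358 + I) = 4 + (F + 40*I)*(358 + I) = 4 + (358 + I)*(F + 40*I))
(-86915 + 68496)/(V(30, -566) + 394258) = (-86915 + 68496)/((4 + 40*(-566)² + 358*30 + 14320*(-566) + 30*(-566)) + 394258) = -18419/((4 + 40*320356 + 10740 - 8105120 - 16980) + 394258) = -18419/((4 + 12814240 + 10740 - 8105120 - 16980) + 394258) = -18419/(4702884 + 394258) = -18419/5097142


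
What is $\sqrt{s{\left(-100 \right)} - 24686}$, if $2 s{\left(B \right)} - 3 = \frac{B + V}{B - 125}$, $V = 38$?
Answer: $\frac{i \sqrt{22215926}}{30} \approx 157.11 i$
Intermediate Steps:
$s{\left(B \right)} = \frac{3}{2} + \frac{38 + B}{2 \left(-125 + B\right)}$ ($s{\left(B \right)} = \frac{3}{2} + \frac{\left(B + 38\right) \frac{1}{B - 125}}{2} = \frac{3}{2} + \frac{\left(38 + B\right) \frac{1}{-125 + B}}{2} = \frac{3}{2} + \frac{\frac{1}{-125 + B} \left(38 + B\right)}{2} = \frac{3}{2} + \frac{38 + B}{2 \left(-125 + B\right)}$)
$\sqrt{s{\left(-100 \right)} - 24686} = \sqrt{\frac{-337 + 4 \left(-100\right)}{2 \left(-125 - 100\right)} - 24686} = \sqrt{\frac{-337 - 400}{2 \left(-225\right)} - 24686} = \sqrt{\frac{1}{2} \left(- \frac{1}{225}\right) \left(-737\right) - 24686} = \sqrt{\frac{737}{450} - 24686} = \sqrt{- \frac{11107963}{450}} = \frac{i \sqrt{22215926}}{30}$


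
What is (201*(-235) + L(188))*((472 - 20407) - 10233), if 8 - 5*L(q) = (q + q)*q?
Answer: 1851440328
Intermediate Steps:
L(q) = 8/5 - 2*q**2/5 (L(q) = 8/5 - (q + q)*q/5 = 8/5 - 2*q*q/5 = 8/5 - 2*q**2/5)
(201*(-235) + L(188))*((472 - 20407) - 10233) = (201*(-235) + (8/5 - 2/5*188**2))*((472 - 20407) - 10233) = (-47235 + (8/5 - 2/5*35344))*(-19935 - 10233) = (-47235 + (8/5 - 70688/5))*(-30168) = (-47235 - 14136)*(-30168) = -61371*(-30168) = 1851440328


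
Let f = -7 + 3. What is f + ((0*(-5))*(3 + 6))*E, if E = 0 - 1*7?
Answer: -4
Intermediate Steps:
E = -7 (E = 0 - 7 = -7)
f = -4
f + ((0*(-5))*(3 + 6))*E = -4 + ((0*(-5))*(3 + 6))*(-7) = -4 + (0*9)*(-7) = -4 + 0*(-7) = -4 + 0 = -4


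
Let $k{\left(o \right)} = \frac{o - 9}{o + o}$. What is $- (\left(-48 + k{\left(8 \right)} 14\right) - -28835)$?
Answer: $- \frac{230289}{8} \approx -28786.0$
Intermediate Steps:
$k{\left(o \right)} = \frac{-9 + o}{2 o}$
$- (\left(-48 + k{\left(8 \right)} 14\right) - -28835) = - (\left(-48 + \frac{-9 + 8}{2 \cdot 8} \cdot 14\right) - -28835) = - (\left(-48 + \frac{1}{2} \cdot \frac{1}{8} \left(-1\right) 14\right) + 28835) = - (\left(-48 - \frac{7}{8}\right) + 28835) = - (- \frac{391}{8} + 28835) = \left(-1\right) \frac{230289}{8} = - \frac{230289}{8}$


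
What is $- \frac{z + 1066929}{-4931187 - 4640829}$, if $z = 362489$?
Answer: $\frac{714709}{4786008} \approx 0.14933$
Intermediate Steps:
$- \frac{z + 1066929}{-4931187 - 4640829} = - \frac{362489 + 1066929}{-4931187 - 4640829} = - \frac{1429418}{-9572016} = - \frac{1429418 \left(-1\right)}{9572016} = \left(-1\right) \left(- \frac{714709}{4786008}\right) = \frac{714709}{4786008}$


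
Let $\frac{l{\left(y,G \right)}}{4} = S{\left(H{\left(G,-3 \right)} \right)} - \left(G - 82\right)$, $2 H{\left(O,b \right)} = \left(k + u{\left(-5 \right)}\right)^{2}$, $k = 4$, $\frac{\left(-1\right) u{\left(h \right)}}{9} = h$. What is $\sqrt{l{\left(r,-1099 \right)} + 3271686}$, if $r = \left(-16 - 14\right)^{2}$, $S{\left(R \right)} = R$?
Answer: $2 \sqrt{820303} \approx 1811.4$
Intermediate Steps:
$u{\left(h \right)} = - 9 h$
$H{\left(O,b \right)} = \frac{2401}{2}$ ($H{\left(O,b \right)} = \frac{\left(4 - -45\right)^{2}}{2} = \frac{\left(4 + 45\right)^{2}}{2} = \frac{49^{2}}{2} = \frac{1}{2} \cdot 2401 = \frac{2401}{2}$)
$r = 900$ ($r = \left(-30\right)^{2} = 900$)
$l{\left(y,G \right)} = 5130 - 4 G$ ($l{\left(y,G \right)} = 4 \left(\frac{2401}{2} - \left(G - 82\right)\right) = 4 \left(\frac{2401}{2} - \left(-82 + G\right)\right) = 4 \left(\frac{2565}{2} - G\right) = 5130 - 4 G$)
$\sqrt{l{\left(r,-1099 \right)} + 3271686} = \sqrt{\left(5130 - -4396\right) + 3271686} = \sqrt{\left(5130 + 4396\right) + 3271686} = \sqrt{9526 + 3271686} = \sqrt{3281212} = 2 \sqrt{820303}$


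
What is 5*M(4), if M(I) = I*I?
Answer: 80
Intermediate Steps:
M(I) = I**2
5*M(4) = 5*4**2 = 5*16 = 80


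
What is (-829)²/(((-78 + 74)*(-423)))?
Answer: 687241/1692 ≈ 406.17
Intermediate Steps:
(-829)²/(((-78 + 74)*(-423))) = 687241/((-4*(-423))) = 687241/1692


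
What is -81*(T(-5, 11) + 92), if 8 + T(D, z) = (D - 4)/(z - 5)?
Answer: -13365/2 ≈ -6682.5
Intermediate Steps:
T(D, z) = -8 + (-4 + D)/(-5 + z) (T(D, z) = -8 + (D - 4)/(z - 5) = -8 + (-4 + D)/(-5 + z))
-81*(T(-5, 11) + 92) = -81*((36 - 5 - 8*11)/(-5 + 11) + 92) = -81*((36 - 5 - 88)/6 + 92) = -81*((⅙)*(-57) + 92) = -81*(-19/2 + 92) = -81*165/2 = -13365/2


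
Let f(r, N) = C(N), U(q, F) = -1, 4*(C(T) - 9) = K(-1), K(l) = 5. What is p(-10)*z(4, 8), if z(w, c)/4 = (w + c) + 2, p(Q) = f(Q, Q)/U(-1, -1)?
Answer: -574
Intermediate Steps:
C(T) = 41/4 (C(T) = 9 + (¼)*5 = 9 + 5/4 = 41/4)
f(r, N) = 41/4
p(Q) = -41/4 (p(Q) = (41/4)/(-1) = (41/4)*(-1) = -41/4)
z(w, c) = 8 + 4*c + 4*w (z(w, c) = 4*((w + c) + 2) = 4*((c + w) + 2) = 4*(2 + c + w) = 8 + 4*c + 4*w)
p(-10)*z(4, 8) = -41*(8 + 4*8 + 4*4)/4 = -41*(8 + 32 + 16)/4 = -41/4*56 = -574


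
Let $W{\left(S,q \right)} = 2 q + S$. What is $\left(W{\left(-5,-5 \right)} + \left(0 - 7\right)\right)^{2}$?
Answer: $484$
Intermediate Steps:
$W{\left(S,q \right)} = S + 2 q$
$\left(W{\left(-5,-5 \right)} + \left(0 - 7\right)\right)^{2} = \left(\left(-5 + 2 \left(-5\right)\right) + \left(0 - 7\right)\right)^{2} = \left(\left(-5 - 10\right) + \left(0 - 7\right)\right)^{2} = \left(-15 - 7\right)^{2} = \left(-22\right)^{2} = 484$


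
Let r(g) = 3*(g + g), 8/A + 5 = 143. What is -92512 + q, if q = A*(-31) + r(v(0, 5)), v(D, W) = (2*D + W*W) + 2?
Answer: -6372274/69 ≈ -92352.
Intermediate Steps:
A = 4/69 (A = 8/(-5 + 143) = 8/138 = 8*(1/138) = 4/69 ≈ 0.057971)
v(D, W) = 2 + W**2 + 2*D (v(D, W) = (2*D + W**2) + 2 = (W**2 + 2*D) + 2 = 2 + W**2 + 2*D)
r(g) = 6*g (r(g) = 3*(2*g) = 6*g)
q = 11054/69 (q = (4/69)*(-31) + 6*(2 + 5**2 + 2*0) = -124/69 + 6*(2 + 25 + 0) = -124/69 + 6*27 = -124/69 + 162 = 11054/69 ≈ 160.20)
-92512 + q = -92512 + 11054/69 = -6372274/69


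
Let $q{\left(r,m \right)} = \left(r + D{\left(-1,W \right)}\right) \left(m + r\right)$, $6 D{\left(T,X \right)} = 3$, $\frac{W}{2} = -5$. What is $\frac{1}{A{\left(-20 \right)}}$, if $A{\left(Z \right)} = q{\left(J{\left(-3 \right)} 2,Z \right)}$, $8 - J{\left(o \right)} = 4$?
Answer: $- \frac{1}{102} \approx -0.0098039$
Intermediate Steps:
$W = -10$ ($W = 2 \left(-5\right) = -10$)
$D{\left(T,X \right)} = \frac{1}{2}$ ($D{\left(T,X \right)} = \frac{1}{6} \cdot 3 = \frac{1}{2}$)
$J{\left(o \right)} = 4$ ($J{\left(o \right)} = 8 - 4 = 4$)
$q{\left(r,m \right)} = \left(\frac{1}{2} + r\right) \left(m + r\right)$ ($q{\left(r,m \right)} = \left(r + \frac{1}{2}\right) \left(m + r\right) = \left(\frac{1}{2} + r\right) \left(m + r\right)$)
$A{\left(Z \right)} = 68 + \frac{17 Z}{2}$ ($A{\left(Z \right)} = \left(4 \cdot 2\right)^{2} + \frac{Z}{2} + \frac{4 \cdot 2}{2} + Z 4 \cdot 2 = 8^{2} + \frac{Z}{2} + \frac{1}{2} \cdot 8 + Z 8 = 64 + \frac{Z}{2} + 4 + 8 Z = 68 + \frac{17 Z}{2}$)
$\frac{1}{A{\left(-20 \right)}} = \frac{1}{68 + \frac{17}{2} \left(-20\right)} = \frac{1}{68 - 170} = \frac{1}{-102} = - \frac{1}{102}$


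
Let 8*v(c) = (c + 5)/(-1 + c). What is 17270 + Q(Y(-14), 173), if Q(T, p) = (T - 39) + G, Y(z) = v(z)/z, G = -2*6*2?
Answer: 9635917/560 ≈ 17207.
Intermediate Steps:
v(c) = (5 + c)/(8*(-1 + c)) (v(c) = ((c + 5)/(-1 + c))/8 = ((5 + c)/(-1 + c))/8 = (5 + c)/(8*(-1 + c)))
G = -24 (G = -12*2 = -24)
Y(z) = (5 + z)/(8*z*(-1 + z)) (Y(z) = ((5 + z)/(8*(-1 + z)))/z = (5 + z)/(8*z*(-1 + z)))
Q(T, p) = -63 + T (Q(T, p) = (T - 39) - 24 = (-39 + T) - 24 = -63 + T)
17270 + Q(Y(-14), 173) = 17270 + (-63 + (1/8)*(5 - 14)/(-14*(-1 - 14))) = 17270 + (-63 + (1/8)*(-1/14)*(-9)/(-15)) = 17270 + (-63 + (1/8)*(-1/14)*(-1/15)*(-9)) = 17270 + (-63 - 3/560) = 17270 - 35283/560 = 9635917/560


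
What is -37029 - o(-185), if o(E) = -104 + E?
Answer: -36740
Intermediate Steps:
-37029 - o(-185) = -37029 - (-104 - 185) = -37029 - 1*(-289) = -37029 + 289 = -36740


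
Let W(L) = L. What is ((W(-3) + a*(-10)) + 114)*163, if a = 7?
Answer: 6683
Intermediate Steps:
((W(-3) + a*(-10)) + 114)*163 = ((-3 + 7*(-10)) + 114)*163 = ((-3 - 70) + 114)*163 = (-73 + 114)*163 = 41*163 = 6683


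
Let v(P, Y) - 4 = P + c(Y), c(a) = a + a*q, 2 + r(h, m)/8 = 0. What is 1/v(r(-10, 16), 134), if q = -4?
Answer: -1/414 ≈ -0.0024155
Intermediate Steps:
r(h, m) = -16 (r(h, m) = -16 + 8*0 = -16 + 0 = -16)
c(a) = -3*a (c(a) = a + a*(-4) = a - 4*a = -3*a)
v(P, Y) = 4 + P - 3*Y (v(P, Y) = 4 + (P - 3*Y) = 4 + P - 3*Y)
1/v(r(-10, 16), 134) = 1/(4 - 16 - 3*134) = 1/(4 - 16 - 402) = 1/(-414) = -1/414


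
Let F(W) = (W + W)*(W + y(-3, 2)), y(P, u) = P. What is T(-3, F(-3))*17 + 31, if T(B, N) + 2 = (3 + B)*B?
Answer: -3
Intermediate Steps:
F(W) = 2*W*(-3 + W) (F(W) = (W + W)*(W - 3) = (2*W)*(-3 + W) = 2*W*(-3 + W))
T(B, N) = -2 + B*(3 + B) (T(B, N) = -2 + (3 + B)*B = -2 + B*(3 + B))
T(-3, F(-3))*17 + 31 = (-2 + (-3)² + 3*(-3))*17 + 31 = (-2 + 9 - 9)*17 + 31 = -2*17 + 31 = -34 + 31 = -3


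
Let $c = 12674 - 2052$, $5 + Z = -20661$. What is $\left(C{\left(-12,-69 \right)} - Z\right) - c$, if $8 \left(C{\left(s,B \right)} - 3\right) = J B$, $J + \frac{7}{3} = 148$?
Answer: $\frac{70325}{8} \approx 8790.6$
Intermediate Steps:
$J = \frac{437}{3}$ ($J = - \frac{7}{3} + 148 = \frac{437}{3} \approx 145.67$)
$C{\left(s,B \right)} = 3 + \frac{437 B}{24}$ ($C{\left(s,B \right)} = 3 + \frac{\frac{437}{3} B}{8} = 3 + \frac{437 B}{24}$)
$Z = -20666$ ($Z = -5 - 20661 = -20666$)
$c = 10622$
$\left(C{\left(-12,-69 \right)} - Z\right) - c = \left(\left(3 + \frac{437}{24} \left(-69\right)\right) - -20666\right) - 10622 = \left(\left(3 - \frac{10051}{8}\right) + 20666\right) - 10622 = \left(- \frac{10027}{8} + 20666\right) - 10622 = \frac{155301}{8} - 10622 = \frac{70325}{8}$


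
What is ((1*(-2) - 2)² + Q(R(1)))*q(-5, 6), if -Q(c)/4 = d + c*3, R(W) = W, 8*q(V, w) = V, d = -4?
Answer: -25/2 ≈ -12.500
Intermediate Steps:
q(V, w) = V/8
Q(c) = 16 - 12*c (Q(c) = -4*(-4 + c*3) = -4*(-4 + 3*c) = 16 - 12*c)
((1*(-2) - 2)² + Q(R(1)))*q(-5, 6) = ((1*(-2) - 2)² + (16 - 12*1))*((⅛)*(-5)) = ((-2 - 2)² + (16 - 12))*(-5/8) = ((-4)² + 4)*(-5/8) = (16 + 4)*(-5/8) = 20*(-5/8) = -25/2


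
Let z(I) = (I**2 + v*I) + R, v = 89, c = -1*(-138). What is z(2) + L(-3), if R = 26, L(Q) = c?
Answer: 346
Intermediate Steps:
c = 138
L(Q) = 138
z(I) = 26 + I**2 + 89*I (z(I) = (I**2 + 89*I) + 26 = 26 + I**2 + 89*I)
z(2) + L(-3) = (26 + 2**2 + 89*2) + 138 = (26 + 4 + 178) + 138 = 208 + 138 = 346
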